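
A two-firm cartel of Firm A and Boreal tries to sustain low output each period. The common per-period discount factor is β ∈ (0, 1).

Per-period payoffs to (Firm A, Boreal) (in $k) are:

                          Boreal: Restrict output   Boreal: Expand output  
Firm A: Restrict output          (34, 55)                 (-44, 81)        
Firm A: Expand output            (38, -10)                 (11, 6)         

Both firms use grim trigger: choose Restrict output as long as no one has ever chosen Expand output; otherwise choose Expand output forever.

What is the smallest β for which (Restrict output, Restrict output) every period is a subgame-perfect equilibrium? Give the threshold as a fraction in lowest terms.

For Firm A: deviation gain 38−34 = 4, per-period punishment loss 34−11 = 23. IC gives β ≥ 4/27.
For Boreal: gain 26, loss 49 per period, so β ≥ 26/75.
The tighter constraint is Boreal's, so cooperation needs β ≥ 26/75.

26/75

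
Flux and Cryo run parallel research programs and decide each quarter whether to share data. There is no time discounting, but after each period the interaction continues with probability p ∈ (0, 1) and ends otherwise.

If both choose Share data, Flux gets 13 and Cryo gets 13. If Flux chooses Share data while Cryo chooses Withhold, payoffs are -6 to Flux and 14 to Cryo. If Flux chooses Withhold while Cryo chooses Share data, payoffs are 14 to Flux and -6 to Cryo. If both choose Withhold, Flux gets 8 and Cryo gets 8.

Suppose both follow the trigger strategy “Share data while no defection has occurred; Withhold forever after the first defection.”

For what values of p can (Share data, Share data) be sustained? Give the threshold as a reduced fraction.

1/6

With no time discounting, the continuation probability p plays the role of the discount factor.
Grim-trigger IC: 13/(1−p) ≥ 14 + 8p/(1−p) ⇒ p ≥ (14−13)/(14−8) = 1/6.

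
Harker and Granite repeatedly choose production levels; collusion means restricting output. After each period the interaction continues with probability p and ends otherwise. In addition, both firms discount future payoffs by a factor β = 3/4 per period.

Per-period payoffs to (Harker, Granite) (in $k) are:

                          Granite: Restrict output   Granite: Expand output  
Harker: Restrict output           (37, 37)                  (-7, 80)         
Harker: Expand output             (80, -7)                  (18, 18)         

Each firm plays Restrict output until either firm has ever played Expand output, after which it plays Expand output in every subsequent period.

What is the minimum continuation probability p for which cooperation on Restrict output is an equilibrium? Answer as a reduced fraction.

86/93

With continuation probability p and discount β, the effective per-period discount factor is βp.
Grim-trigger IC: βp ≥ (80−37)/(80−18) = 43/62.
So p ≥ (43/62)/(3/4) = 86/93.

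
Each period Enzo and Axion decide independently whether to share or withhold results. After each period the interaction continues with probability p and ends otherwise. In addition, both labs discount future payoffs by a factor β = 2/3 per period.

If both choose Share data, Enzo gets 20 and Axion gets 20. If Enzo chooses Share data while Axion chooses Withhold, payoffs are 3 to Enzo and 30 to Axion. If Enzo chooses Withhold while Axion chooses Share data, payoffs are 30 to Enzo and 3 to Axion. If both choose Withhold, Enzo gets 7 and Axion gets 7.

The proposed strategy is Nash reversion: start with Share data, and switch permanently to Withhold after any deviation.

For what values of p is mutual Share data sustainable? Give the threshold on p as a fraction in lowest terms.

Expected continuation weight on next period's payoff is β·p = 2/3·p, which plays the role of the discount factor.
Cooperation requires 2/3·p ≥ (30−20)/(30−7) = 10/23, hence p ≥ 15/23.

15/23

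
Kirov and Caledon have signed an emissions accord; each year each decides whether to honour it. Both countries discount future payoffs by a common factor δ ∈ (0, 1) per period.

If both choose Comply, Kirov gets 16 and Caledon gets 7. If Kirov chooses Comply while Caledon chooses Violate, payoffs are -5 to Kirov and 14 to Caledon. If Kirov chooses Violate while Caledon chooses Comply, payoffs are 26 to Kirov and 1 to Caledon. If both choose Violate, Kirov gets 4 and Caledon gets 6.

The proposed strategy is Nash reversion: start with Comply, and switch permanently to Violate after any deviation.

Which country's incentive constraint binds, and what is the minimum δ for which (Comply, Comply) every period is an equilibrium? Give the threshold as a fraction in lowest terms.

Kirov's threshold: (26−16)/(26−4) = 5/11.
Caledon's threshold: (14−7)/(14−6) = 7/8.
5/11 < 7/8, so Caledon binds and δ* = 7/8.

Caledon; δ ≥ 7/8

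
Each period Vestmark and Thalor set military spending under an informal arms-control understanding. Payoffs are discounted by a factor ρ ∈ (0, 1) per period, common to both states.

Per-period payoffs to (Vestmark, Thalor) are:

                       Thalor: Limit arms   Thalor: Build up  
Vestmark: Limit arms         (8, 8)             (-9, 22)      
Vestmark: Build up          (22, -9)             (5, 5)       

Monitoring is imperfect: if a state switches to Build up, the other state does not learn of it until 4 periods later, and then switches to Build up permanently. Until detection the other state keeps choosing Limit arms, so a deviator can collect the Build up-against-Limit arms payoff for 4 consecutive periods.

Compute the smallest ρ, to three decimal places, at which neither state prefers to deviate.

0.953

Deviating for the 4 undetected periods gains 22−8 = 14 per period over cooperation, then loses 8−5 = 3 per period forever once punishment starts.
Gain: 14(1 + ρ + … + ρ^3); loss: 3·ρ^4/(1−ρ).
No profitable deviation ⇔ 14(1−ρ^4) ≤ 3·ρ^4, i.e. ρ^4 ≥ 14/(14+3) = 14/17.
Hence ρ ≥ (14/17)^(1/4) ≈ 0.953.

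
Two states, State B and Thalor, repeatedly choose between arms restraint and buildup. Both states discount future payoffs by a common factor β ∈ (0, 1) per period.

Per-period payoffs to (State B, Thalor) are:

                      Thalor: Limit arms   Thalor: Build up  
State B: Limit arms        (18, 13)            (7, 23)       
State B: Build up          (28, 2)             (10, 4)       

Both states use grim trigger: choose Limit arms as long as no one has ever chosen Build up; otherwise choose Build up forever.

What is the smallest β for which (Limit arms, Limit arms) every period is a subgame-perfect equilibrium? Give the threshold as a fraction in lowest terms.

5/9

For State B: deviation gain 28−18 = 10, per-period punishment loss 18−10 = 8. IC gives β ≥ 10/18 = 5/9.
For Thalor: gain 10, loss 9 per period, so β ≥ 10/19.
The tighter constraint is State B's, so cooperation needs β ≥ 5/9.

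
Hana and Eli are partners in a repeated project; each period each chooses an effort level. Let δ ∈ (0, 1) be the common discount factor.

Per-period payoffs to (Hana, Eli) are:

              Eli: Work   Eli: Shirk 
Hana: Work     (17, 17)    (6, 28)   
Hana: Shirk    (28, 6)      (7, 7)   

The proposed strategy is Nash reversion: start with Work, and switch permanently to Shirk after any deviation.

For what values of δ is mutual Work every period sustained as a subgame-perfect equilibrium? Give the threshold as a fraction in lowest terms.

11/21

Under grim trigger the critical discount factor is (T−C)/(T−P) with T = 28, C = 17, P = 7.
δ* = (28−17)/(28−7) = 11/21.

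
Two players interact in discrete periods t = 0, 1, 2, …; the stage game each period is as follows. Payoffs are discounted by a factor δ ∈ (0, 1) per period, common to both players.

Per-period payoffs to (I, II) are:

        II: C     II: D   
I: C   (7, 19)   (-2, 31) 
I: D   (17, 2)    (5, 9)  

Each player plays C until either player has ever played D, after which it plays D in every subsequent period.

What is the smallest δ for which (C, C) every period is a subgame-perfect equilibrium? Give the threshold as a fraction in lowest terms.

5/6

I's threshold: (17−7)/(17−5) = 5/6.
II's threshold: (31−19)/(31−9) = 6/11.
5/6 > 6/11, so I binds and δ* = 5/6.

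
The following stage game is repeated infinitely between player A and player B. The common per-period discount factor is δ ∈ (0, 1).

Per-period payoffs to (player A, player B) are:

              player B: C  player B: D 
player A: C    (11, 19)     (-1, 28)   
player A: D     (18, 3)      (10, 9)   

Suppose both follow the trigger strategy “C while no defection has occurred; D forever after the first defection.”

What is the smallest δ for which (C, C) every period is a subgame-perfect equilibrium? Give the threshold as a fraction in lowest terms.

7/8

player A's threshold: (18−11)/(18−10) = 7/8.
player B's threshold: (28−19)/(28−9) = 9/19.
7/8 > 9/19, so player A binds and δ* = 7/8.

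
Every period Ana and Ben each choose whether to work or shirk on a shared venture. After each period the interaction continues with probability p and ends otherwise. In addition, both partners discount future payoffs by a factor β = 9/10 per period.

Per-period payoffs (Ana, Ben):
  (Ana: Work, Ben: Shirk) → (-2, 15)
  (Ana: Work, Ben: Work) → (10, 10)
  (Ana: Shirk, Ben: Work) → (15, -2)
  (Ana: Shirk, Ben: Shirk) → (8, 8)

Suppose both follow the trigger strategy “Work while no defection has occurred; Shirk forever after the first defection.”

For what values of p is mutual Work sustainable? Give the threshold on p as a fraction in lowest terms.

Expected continuation weight on next period's payoff is β·p = 9/10·p, which plays the role of the discount factor.
Cooperation requires 9/10·p ≥ (15−10)/(15−8) = 5/7, hence p ≥ 50/63.

50/63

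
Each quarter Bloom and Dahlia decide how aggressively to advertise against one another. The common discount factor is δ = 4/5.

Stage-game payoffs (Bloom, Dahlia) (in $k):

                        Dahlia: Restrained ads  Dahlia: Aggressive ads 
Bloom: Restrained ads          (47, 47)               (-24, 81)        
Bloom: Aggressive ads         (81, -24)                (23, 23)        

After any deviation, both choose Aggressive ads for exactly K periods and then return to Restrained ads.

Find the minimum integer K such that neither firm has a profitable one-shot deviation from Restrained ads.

2

No profitable deviation requires (47−23)(δ+…+δ^K) ≥ 81−47, i.e. δ+…+δ^K ≥ 17/12 ≈ 1.4167.
With δ = 4/5, the partial sums are K=1: 0.8000, K=2: 1.4400.
K = 2 is the first length at which the sum reaches 1.4167.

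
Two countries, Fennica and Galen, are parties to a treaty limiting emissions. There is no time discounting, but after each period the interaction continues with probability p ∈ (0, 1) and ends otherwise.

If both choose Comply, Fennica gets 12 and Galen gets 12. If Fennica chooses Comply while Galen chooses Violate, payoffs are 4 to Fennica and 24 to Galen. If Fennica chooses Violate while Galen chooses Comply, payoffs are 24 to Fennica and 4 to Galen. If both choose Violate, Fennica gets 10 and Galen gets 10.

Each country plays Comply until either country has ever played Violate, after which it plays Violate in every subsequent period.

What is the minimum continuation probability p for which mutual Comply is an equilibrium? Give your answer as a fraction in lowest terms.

6/7

With no time discounting, the continuation probability p plays the role of the discount factor.
Grim-trigger IC: 12/(1−p) ≥ 24 + 10p/(1−p) ⇒ p ≥ (24−12)/(24−10) = 6/7.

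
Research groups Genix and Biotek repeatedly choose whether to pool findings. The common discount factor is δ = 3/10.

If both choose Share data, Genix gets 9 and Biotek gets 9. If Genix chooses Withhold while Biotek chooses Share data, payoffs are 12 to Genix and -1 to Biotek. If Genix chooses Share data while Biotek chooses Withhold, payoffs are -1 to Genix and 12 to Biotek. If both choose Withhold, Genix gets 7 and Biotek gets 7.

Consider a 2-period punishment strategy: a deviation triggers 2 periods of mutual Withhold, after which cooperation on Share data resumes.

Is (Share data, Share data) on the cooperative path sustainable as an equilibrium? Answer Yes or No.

No

A one-shot deviation gives 12 now, then 7 for 2 periods, then back to 9.
Gain from deviating: (12−9) today; loss: (9−7) in each of the next 2 periods.
No-deviation condition: (9−7)(δ+…+δ^2) ≥ 12−9, i.e. δ+…+δ^2 ≥ 3/2.
At δ = 3/10: δ+…+δ^2 = 0.3900 < 1.5000.
So cooperation is not sustainable.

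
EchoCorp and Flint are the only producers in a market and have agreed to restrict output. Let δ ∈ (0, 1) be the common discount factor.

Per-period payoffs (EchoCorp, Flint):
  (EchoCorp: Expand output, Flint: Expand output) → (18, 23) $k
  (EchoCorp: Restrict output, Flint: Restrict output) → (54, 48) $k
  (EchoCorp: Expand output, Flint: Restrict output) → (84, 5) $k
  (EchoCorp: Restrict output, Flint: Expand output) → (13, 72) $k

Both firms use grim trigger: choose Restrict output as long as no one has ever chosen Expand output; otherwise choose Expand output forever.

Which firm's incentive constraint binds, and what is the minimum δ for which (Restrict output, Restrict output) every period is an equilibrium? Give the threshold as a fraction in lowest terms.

EchoCorp: cooperation gives 54 each period; deviation gives 84 once then 18 forever.
  54/(1−δ) ≥ 84 + 18δ/(1−δ) ⇒ δ ≥ 30/66 = 5/11.
Flint: cooperation gives 48 each period; deviation gives 72 once then 23 forever.
  δ ≥ 24/49.
Both must hold, so the binding constraint is Flint's: δ ≥ 24/49.

Flint; δ ≥ 24/49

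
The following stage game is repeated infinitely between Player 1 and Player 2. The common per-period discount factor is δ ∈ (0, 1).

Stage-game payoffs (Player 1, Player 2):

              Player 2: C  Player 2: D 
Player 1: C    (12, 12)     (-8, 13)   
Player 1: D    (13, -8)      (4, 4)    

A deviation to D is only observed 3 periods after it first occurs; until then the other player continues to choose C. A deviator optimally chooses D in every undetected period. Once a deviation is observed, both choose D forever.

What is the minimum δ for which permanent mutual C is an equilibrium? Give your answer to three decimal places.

0.481

Deviating for the 3 undetected periods gains 13−12 = 1 per period over cooperation, then loses 12−4 = 8 per period forever once punishment starts.
Gain: 1(1 + δ + … + δ^2); loss: 8·δ^3/(1−δ).
No profitable deviation ⇔ 1(1−δ^3) ≤ 8·δ^3, i.e. δ^3 ≥ 1/(1+8) = 1/9.
Hence δ ≥ (1/9)^(1/3) ≈ 0.481.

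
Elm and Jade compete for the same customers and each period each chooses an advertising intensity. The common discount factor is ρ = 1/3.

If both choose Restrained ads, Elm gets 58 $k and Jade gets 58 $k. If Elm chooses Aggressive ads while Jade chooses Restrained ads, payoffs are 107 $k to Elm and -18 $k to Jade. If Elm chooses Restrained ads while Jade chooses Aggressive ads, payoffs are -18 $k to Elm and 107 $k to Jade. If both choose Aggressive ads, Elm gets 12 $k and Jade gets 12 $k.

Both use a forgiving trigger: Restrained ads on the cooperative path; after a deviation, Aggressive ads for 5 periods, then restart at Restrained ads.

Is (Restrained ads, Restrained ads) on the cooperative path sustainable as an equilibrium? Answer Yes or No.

No

Comparing payoff streams over the 6 periods until play realigns: cooperate → 58(1+ρ+…+ρ^5); deviate → 107 + 12(ρ+…+ρ^5).
Cooperation is sustained iff (58−12)(ρ+…+ρ^5) ≥ 107−58.
ρ+…+ρ^5 = 1/3·(1−(1/3)^5)/(1−1/3) = 0.4979, and (107−58)/(58−12) = 1.0652.
0.4979 < 1.0652, so cooperation is not sustainable.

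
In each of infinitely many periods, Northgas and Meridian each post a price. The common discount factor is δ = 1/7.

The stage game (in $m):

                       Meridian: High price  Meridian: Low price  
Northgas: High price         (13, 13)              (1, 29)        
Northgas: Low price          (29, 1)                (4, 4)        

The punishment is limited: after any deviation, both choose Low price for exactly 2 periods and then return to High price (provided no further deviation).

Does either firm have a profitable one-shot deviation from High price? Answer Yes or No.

Yes

Comparing payoff streams over the 3 periods until play realigns: cooperate → 13(1+δ+…+δ^2); deviate → 29 + 4(δ+…+δ^2).
Cooperation is sustained iff (13−4)(δ+…+δ^2) ≥ 29−13.
δ+…+δ^2 = 1/7·(1−(1/7)^2)/(1−1/7) = 0.1633, and (29−13)/(13−4) = 1.7778.
0.1633 < 1.7778, so cooperation is not sustainable.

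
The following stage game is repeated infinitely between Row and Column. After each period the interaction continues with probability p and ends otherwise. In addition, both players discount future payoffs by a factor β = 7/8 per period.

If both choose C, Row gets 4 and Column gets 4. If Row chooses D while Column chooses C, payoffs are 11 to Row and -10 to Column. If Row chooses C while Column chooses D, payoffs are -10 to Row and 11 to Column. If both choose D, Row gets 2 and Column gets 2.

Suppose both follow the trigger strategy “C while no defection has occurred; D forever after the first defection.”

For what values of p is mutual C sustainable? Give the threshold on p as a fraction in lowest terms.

8/9

Expected continuation weight on next period's payoff is β·p = 7/8·p, which plays the role of the discount factor.
Cooperation requires 7/8·p ≥ (11−4)/(11−2) = 7/9, hence p ≥ 8/9.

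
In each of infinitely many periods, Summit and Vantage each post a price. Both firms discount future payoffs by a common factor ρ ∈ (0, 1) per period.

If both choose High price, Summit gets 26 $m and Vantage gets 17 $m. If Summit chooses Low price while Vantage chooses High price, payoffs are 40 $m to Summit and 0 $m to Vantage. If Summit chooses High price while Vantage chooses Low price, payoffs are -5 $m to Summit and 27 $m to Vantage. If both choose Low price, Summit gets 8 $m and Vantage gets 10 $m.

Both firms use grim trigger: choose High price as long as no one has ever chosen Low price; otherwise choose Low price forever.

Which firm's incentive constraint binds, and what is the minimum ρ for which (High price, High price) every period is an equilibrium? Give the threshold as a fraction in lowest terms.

Summit: cooperation gives 26 each period; deviation gives 40 once then 8 forever.
  26/(1−ρ) ≥ 40 + 8ρ/(1−ρ) ⇒ ρ ≥ 14/32 = 7/16.
Vantage: cooperation gives 17 each period; deviation gives 27 once then 10 forever.
  ρ ≥ 10/17.
Both must hold, so the binding constraint is Vantage's: ρ ≥ 10/17.

Vantage; ρ ≥ 10/17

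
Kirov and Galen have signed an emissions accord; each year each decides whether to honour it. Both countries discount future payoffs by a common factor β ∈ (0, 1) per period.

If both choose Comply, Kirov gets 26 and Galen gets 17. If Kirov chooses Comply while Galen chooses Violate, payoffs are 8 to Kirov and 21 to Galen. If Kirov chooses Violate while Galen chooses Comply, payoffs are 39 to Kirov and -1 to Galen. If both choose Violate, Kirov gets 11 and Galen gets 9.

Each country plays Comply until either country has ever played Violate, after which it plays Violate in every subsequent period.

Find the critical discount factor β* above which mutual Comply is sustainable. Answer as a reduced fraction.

13/28

Kirov: cooperation gives 26 each period; deviation gives 39 once then 11 forever.
  26/(1−β) ≥ 39 + 11β/(1−β) ⇒ β ≥ 13/28.
Galen: cooperation gives 17 each period; deviation gives 21 once then 9 forever.
  β ≥ 4/12 = 1/3.
Both must hold, so the binding constraint is Kirov's: β ≥ 13/28.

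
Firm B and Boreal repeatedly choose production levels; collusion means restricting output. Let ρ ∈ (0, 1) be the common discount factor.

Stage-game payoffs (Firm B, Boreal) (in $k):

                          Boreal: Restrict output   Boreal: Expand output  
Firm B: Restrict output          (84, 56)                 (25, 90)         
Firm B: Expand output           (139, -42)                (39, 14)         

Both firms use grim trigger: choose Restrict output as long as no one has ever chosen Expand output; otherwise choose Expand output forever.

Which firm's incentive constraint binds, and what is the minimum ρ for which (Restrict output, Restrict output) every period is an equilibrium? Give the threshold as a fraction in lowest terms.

For Firm B: deviation gain 139−84 = 55, per-period punishment loss 84−39 = 45. IC gives ρ ≥ 55/100 = 11/20.
For Boreal: gain 34, loss 42 per period, so ρ ≥ 34/76 = 17/38.
The tighter constraint is Firm B's, so cooperation needs ρ ≥ 11/20.

Firm B; ρ ≥ 11/20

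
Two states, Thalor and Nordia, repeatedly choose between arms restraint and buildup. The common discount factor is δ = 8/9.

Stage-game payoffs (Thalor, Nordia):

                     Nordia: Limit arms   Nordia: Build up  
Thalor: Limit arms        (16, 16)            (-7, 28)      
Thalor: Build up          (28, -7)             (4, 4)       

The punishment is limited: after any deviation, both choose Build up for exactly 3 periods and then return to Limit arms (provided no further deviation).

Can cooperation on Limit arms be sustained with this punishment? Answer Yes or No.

Yes

A one-shot deviation gives 28 now, then 4 for 3 periods, then back to 16.
Gain from deviating: (28−16) today; loss: (16−4) in each of the next 3 periods.
No-deviation condition: (16−4)(δ+…+δ^3) ≥ 28−16, i.e. δ+…+δ^3 ≥ 1.
At δ = 8/9: δ+…+δ^3 = 2.3813 ≥ 1.0000.
So cooperation is sustainable.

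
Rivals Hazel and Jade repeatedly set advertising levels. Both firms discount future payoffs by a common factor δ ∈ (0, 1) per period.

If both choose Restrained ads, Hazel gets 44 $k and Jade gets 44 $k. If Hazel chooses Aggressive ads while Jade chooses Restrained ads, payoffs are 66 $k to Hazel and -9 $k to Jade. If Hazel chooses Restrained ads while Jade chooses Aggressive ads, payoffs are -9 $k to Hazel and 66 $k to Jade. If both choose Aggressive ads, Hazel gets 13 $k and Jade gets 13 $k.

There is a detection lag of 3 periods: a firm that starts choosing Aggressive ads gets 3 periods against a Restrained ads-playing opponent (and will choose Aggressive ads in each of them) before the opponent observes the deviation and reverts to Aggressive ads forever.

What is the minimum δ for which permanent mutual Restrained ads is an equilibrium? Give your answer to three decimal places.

A deviator earns 66 for 3 periods, then 13 forever; cooperating earns 44 forever. Multiplying the IC by (1−δ):
44 ≥ 66(1−δ^3) + 13δ^3, so 53·δ^3 ≥ 22 and δ^3 ≥ 22/53.
δ ≥ (22/53)^(1/3) ≈ 0.746.

0.746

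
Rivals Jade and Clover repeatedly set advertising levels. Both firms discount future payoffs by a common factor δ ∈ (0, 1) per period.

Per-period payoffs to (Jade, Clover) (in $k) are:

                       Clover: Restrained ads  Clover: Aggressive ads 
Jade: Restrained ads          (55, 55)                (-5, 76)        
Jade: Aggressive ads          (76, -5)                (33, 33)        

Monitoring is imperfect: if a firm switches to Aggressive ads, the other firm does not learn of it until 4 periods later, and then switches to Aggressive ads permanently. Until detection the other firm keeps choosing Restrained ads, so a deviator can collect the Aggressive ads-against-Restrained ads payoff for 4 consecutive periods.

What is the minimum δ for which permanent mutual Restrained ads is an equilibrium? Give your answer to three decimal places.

The best deviation is to choose Aggressive ads for all 4 undetected periods, earning 76 each, then 33 forever once detected.
Deviation value: 76(1−δ^4)/(1−δ) + 33δ^4/(1−δ); cooperation value: 55/(1−δ).
IC: 55 ≥ 76(1−δ^4) + 33δ^4 = 76 − 43δ^4.
So δ^4 ≥ 21/43, giving δ ≥ (21/43)^(1/4) ≈ 0.836.

0.836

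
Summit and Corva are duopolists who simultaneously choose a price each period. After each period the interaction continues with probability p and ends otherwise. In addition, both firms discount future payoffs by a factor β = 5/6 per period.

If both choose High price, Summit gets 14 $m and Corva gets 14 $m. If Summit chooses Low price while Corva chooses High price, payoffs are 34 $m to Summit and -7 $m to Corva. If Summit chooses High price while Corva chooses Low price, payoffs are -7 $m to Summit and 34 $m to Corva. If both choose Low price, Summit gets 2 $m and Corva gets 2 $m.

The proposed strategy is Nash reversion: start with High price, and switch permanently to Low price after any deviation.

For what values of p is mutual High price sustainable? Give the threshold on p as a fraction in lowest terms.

3/4

With continuation probability p and discount β, the effective per-period discount factor is βp.
Grim-trigger IC: βp ≥ (34−14)/(34−2) = 5/8.
So p ≥ (5/8)/(5/6) = 3/4.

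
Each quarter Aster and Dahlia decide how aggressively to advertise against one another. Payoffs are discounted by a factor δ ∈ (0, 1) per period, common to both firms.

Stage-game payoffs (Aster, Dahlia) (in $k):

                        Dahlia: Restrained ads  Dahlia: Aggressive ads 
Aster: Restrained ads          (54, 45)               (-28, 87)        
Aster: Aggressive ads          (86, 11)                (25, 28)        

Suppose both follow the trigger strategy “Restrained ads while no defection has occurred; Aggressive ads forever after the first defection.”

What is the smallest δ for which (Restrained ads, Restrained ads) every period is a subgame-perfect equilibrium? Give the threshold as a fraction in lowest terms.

For Aster: deviation gain 86−54 = 32, per-period punishment loss 54−25 = 29. IC gives δ ≥ 32/61.
For Dahlia: gain 42, loss 17 per period, so δ ≥ 42/59.
The tighter constraint is Dahlia's, so cooperation needs δ ≥ 42/59.

42/59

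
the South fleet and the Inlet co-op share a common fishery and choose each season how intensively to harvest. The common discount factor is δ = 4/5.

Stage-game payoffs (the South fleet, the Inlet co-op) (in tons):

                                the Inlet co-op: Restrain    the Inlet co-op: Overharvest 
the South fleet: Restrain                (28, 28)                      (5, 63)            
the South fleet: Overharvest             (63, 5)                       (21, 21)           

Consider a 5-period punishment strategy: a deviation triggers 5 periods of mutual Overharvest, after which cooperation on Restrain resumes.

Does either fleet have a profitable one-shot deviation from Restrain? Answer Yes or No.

Yes

A one-shot deviation gives 63 now, then 21 for 5 periods, then back to 28.
Gain from deviating: (63−28) today; loss: (28−21) in each of the next 5 periods.
No-deviation condition: (28−21)(δ+…+δ^5) ≥ 63−28, i.e. δ+…+δ^5 ≥ 5.
At δ = 4/5: δ+…+δ^5 = 2.6893 < 5.0000.
So cooperation is not sustainable.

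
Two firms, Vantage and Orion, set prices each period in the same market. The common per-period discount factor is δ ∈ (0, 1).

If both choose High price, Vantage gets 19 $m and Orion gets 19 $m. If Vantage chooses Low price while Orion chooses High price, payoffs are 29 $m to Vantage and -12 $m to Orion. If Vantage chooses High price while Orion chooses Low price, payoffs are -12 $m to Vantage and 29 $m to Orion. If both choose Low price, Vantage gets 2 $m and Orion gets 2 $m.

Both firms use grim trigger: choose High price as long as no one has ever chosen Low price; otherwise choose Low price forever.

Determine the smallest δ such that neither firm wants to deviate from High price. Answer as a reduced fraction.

10/27

Cooperation forever yields 19 each period: 19/(1−δ).
Deviating yields 29 once, then 2 forever: 29 + 2δ/(1−δ).
No profitable deviation requires 19/(1−δ) ≥ 29 + 2δ/(1−δ).
Multiplying by (1−δ): 19 ≥ 29(1−δ) + 2δ = 29 − 27δ.
So 27δ ≥ 10, i.e. δ ≥ 10/27.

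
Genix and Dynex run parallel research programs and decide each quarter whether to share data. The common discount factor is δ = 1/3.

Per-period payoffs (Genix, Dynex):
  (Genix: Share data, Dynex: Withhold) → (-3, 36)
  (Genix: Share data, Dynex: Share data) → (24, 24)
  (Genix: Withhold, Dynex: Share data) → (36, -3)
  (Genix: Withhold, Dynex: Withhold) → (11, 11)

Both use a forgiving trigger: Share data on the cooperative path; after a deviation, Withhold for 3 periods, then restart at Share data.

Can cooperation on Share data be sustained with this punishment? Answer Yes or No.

No

Comparing payoff streams over the 4 periods until play realigns: cooperate → 24(1+δ+…+δ^3); deviate → 36 + 11(δ+…+δ^3).
Cooperation is sustained iff (24−11)(δ+…+δ^3) ≥ 36−24.
δ+…+δ^3 = 1/3·(1−(1/3)^3)/(1−1/3) = 0.4815, and (36−24)/(24−11) = 0.9231.
0.4815 < 0.9231, so cooperation is not sustainable.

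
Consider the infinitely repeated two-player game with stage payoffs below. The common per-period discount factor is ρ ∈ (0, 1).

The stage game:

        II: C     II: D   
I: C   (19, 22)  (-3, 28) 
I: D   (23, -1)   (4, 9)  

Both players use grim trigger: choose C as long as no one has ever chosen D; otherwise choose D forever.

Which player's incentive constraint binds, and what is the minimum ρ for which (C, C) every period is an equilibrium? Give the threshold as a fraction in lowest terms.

II; ρ ≥ 6/19

For I: deviation gain 23−19 = 4, per-period punishment loss 19−4 = 15. IC gives ρ ≥ 4/19.
For II: gain 6, loss 13 per period, so ρ ≥ 6/19.
The tighter constraint is II's, so cooperation needs ρ ≥ 6/19.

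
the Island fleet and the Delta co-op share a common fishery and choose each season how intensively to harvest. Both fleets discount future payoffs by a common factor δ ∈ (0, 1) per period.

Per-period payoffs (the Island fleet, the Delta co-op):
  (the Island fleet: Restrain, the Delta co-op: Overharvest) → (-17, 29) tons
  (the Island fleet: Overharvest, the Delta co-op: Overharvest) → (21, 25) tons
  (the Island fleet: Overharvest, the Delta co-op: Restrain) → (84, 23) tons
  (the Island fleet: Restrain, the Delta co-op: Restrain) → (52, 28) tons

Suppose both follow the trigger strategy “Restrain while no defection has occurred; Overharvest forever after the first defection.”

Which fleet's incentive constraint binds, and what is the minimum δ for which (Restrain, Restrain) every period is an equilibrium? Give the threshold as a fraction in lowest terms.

the Island fleet's threshold: (84−52)/(84−21) = 32/63.
the Delta co-op's threshold: (29−28)/(29−25) = 1/4.
32/63 > 1/4, so the Island fleet binds and δ* = 32/63.

the Island fleet; δ ≥ 32/63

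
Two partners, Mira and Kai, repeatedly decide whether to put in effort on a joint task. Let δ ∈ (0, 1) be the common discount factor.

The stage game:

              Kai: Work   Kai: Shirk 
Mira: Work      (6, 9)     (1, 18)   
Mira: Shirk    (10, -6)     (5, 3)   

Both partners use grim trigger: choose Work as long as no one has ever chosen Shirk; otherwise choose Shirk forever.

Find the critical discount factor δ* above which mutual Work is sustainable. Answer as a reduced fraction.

4/5

Mira: cooperation gives 6 each period; deviation gives 10 once then 5 forever.
  6/(1−δ) ≥ 10 + 5δ/(1−δ) ⇒ δ ≥ 4/5.
Kai: cooperation gives 9 each period; deviation gives 18 once then 3 forever.
  δ ≥ 9/15 = 3/5.
Both must hold, so the binding constraint is Mira's: δ ≥ 4/5.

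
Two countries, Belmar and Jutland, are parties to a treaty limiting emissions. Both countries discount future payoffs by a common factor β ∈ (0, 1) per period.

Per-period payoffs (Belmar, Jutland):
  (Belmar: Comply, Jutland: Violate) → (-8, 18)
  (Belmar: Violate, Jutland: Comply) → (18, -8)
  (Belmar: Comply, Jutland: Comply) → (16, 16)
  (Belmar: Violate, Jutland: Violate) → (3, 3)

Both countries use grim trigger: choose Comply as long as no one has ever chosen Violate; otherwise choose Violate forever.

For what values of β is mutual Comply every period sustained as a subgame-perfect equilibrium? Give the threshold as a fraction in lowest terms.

2/15

Under grim trigger the critical discount factor is (T−C)/(T−P) with T = 18, C = 16, P = 3.
β* = (18−16)/(18−3) = 2/15.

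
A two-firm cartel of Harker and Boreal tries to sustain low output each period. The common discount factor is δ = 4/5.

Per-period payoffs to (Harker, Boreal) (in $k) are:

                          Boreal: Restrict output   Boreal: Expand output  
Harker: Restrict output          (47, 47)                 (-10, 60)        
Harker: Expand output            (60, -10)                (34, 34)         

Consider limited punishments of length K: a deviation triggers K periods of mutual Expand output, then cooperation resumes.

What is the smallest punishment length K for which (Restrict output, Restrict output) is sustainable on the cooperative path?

2

No profitable deviation requires (47−34)(δ+…+δ^K) ≥ 60−47, i.e. δ+…+δ^K ≥ 1 ≈ 1.0000.
With δ = 4/5, the partial sums are K=1: 0.8000, K=2: 1.4400.
K = 2 is the first length at which the sum reaches 1.0000.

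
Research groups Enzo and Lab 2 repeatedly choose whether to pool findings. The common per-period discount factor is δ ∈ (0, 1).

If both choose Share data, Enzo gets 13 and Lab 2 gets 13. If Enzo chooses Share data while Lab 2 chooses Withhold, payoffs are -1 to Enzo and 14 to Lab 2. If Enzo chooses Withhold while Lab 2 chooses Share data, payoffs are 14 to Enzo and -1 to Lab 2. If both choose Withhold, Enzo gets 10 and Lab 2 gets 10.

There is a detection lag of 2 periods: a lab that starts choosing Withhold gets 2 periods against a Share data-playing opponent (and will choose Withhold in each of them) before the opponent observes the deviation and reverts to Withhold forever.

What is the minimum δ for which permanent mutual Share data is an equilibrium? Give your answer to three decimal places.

0.500

Deviating for the 2 undetected periods gains 14−13 = 1 per period over cooperation, then loses 13−10 = 3 per period forever once punishment starts.
Gain: 1(1 + δ + … + δ^1); loss: 3·δ^2/(1−δ).
No profitable deviation ⇔ 1(1−δ^2) ≤ 3·δ^2, i.e. δ^2 ≥ 1/(1+3) = 1/4.
Hence δ ≥ (1/4)^(1/2) ≈ 0.500.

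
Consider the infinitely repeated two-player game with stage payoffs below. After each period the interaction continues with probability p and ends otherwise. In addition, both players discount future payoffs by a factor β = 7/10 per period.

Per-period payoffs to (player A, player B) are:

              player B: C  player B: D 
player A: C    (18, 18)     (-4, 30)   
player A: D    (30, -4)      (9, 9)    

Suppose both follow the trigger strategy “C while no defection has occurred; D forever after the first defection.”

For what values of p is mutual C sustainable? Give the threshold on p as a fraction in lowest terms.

With continuation probability p and discount β, the effective per-period discount factor is βp.
Grim-trigger IC: βp ≥ (30−18)/(30−9) = 4/7.
So p ≥ (4/7)/(7/10) = 40/49.

40/49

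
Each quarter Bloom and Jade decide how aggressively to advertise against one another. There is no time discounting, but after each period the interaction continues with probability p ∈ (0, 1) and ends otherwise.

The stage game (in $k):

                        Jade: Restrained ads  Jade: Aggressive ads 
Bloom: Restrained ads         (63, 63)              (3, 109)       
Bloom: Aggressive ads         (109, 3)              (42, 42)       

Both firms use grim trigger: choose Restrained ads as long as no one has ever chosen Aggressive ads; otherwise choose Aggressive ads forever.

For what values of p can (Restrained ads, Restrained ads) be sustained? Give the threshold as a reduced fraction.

Expected cooperation value is 63 + p·63 + p²·63 + … = 63/(1−p); deviation gives 109 + p·42/(1−p).
63 ≥ 109(1−p) + 42p ⇒ 67p ≥ 46 ⇒ p ≥ 46/67.

46/67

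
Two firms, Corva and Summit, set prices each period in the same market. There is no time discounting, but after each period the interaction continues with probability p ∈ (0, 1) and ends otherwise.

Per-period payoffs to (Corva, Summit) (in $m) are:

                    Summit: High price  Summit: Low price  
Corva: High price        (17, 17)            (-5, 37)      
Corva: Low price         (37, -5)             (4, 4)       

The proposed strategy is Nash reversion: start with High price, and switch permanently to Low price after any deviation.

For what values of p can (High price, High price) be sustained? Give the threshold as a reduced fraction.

20/33

Expected cooperation value is 17 + p·17 + p²·17 + … = 17/(1−p); deviation gives 37 + p·4/(1−p).
17 ≥ 37(1−p) + 4p ⇒ 33p ≥ 20 ⇒ p ≥ 20/33.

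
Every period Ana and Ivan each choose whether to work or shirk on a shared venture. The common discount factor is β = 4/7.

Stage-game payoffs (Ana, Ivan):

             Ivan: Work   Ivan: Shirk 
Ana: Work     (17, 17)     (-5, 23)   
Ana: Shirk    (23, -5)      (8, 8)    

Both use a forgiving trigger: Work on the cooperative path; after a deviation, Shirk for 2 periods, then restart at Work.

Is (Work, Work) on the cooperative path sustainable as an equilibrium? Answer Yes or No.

Comparing payoff streams over the 3 periods until play realigns: cooperate → 17(1+β+…+β^2); deviate → 23 + 8(β+…+β^2).
Cooperation is sustained iff (17−8)(β+…+β^2) ≥ 23−17.
β+…+β^2 = 4/7·(1−(4/7)^2)/(1−4/7) = 0.8980, and (23−17)/(17−8) = 0.6667.
0.8980 ≥ 0.6667, so cooperation is sustainable.

Yes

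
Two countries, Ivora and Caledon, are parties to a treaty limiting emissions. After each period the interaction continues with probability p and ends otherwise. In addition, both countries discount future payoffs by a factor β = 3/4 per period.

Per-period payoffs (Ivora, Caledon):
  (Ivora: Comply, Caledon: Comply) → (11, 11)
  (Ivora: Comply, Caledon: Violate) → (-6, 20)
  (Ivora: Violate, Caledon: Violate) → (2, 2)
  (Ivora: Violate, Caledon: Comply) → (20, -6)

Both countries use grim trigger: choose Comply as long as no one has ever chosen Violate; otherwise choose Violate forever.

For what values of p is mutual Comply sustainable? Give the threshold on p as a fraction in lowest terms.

With continuation probability p and discount β, the effective per-period discount factor is βp.
Grim-trigger IC: βp ≥ (20−11)/(20−2) = 1/2.
So p ≥ (1/2)/(3/4) = 2/3.

2/3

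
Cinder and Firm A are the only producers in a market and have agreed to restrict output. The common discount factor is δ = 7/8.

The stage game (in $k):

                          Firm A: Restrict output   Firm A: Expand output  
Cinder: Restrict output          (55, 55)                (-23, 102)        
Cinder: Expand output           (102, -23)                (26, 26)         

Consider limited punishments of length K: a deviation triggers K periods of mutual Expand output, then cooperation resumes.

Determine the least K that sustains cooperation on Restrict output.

2

No profitable deviation requires (55−26)(δ+…+δ^K) ≥ 102−55, i.e. δ+…+δ^K ≥ 47/29 ≈ 1.6207.
With δ = 7/8, the partial sums are K=1: 0.8750, K=2: 1.6406.
K = 2 is the first length at which the sum reaches 1.6207.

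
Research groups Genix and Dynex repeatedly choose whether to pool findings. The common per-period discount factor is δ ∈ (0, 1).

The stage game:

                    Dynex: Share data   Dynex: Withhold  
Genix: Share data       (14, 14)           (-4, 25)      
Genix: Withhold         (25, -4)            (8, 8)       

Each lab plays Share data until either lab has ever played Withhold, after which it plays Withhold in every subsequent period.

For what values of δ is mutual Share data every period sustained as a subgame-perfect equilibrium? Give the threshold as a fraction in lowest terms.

One-period gain from deviating is 25 − 14 = 11. The loss is 14 − 8 = 6 in every subsequent period, with present value 6·δ/(1−δ).
Deviation is unprofitable when 6·δ/(1−δ) ≥ 11, i.e. δ/(1−δ) ≥ 11/6.
Equivalently δ ≥ 11/(11+6) = 11/17.

11/17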